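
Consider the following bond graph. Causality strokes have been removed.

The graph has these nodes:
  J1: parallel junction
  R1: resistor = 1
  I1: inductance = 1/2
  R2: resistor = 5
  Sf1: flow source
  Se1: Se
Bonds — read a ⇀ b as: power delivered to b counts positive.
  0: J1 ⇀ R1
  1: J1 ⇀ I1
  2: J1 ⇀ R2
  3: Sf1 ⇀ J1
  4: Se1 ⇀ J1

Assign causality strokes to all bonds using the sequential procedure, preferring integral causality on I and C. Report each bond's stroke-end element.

bond 3 |Sf1  (Sf1 (Sf) sets flow on bond)
bond 4 |J1  (Se1 fixes effort; stroke away)
bond 0 |R1  (J1: bond 4 brought effort, rest push out)
bond 1 |I1  (common-e at J1 fixed by 4)
bond 2 |R2  (common-e at J1 fixed by 4)

#0 stroke→R1
#1 stroke→I1
#2 stroke→R2
#3 stroke→Sf1
#4 stroke→J1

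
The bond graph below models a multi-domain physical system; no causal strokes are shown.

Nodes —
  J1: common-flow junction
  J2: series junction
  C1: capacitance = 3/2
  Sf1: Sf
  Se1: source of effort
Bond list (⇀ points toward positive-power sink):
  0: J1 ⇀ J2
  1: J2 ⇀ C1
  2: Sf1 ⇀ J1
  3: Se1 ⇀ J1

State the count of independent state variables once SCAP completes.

#2 stroke at Sf1  (source Sf1 imposes f)
#3 stroke at J1  (source Se1 imposes e)
#0 stroke at J1  (common-f at J1 fixed by 2)
#1 stroke at J2  (common-f at J2 fixed by 0)

1  (C1 all integral)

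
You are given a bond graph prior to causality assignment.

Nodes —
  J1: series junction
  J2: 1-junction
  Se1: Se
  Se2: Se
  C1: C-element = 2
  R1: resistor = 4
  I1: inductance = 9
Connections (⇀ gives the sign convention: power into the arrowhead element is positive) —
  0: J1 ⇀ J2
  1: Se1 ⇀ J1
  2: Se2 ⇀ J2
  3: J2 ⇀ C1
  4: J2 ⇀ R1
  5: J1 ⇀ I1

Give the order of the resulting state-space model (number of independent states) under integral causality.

β1 stroke→J1  (Se1 fixes effort; stroke away)
β2 stroke→J2  (Se2 fixes effort; stroke away)
β3 stroke→J2  (C1: C, integral causality)
β5 stroke→I1  (prefer integral on I1)
β0 stroke→J1  (1-jn J1 has f-setter on 5)
β4 stroke→J2  (1-jn J2 has f-setter on 0)

2  (C1, I1 all integral)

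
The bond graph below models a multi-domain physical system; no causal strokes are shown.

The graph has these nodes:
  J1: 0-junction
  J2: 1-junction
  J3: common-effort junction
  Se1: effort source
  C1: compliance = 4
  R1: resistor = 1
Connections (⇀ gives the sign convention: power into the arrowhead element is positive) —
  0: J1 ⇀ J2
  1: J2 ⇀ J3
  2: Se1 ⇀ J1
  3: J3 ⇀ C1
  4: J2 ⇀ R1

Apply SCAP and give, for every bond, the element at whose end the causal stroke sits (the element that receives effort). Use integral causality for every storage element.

#2 |J1  (source Se1 imposes e)
#0 |J2  (common-e at J1 fixed by 2)
#3 |J3  (prefer integral on C1)
#1 |J2  (0-jn J3 has e-setter on 3)
#4 |R1  (only one flow-in slot at J2)

bond 0 →J2
bond 1 →J2
bond 2 →J1
bond 3 →J3
bond 4 →R1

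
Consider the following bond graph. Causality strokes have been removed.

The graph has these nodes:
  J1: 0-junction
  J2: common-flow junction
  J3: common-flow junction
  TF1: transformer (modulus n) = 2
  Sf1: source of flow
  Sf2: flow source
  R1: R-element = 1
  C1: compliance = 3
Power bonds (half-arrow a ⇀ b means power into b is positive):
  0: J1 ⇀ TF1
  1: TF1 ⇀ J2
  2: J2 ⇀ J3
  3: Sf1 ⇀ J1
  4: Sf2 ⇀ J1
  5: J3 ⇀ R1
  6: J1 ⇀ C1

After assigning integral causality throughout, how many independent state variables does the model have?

β3 →Sf1  (Sf1 (Sf) sets flow on bond)
β4 →Sf2  (Sf2 fixes flow; stroke at Sf2)
β6 →J1  (C1 integral (e out))
β0 →TF1  (J1: bond 6 brought effort, rest push out)
β1 →J2  (TF1: transformer flips bond 0)
β2 →J3  (J2: last free bond brings flow in)
β5 →R1  (J3 needs exactly one f-in)

1  (C1 all integral)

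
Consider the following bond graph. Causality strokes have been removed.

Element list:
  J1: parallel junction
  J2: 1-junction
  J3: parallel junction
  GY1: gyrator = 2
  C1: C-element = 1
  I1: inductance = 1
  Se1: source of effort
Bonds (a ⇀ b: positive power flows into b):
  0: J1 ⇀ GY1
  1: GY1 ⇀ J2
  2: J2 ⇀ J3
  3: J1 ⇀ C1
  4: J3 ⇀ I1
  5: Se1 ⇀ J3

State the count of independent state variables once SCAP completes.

2  (C1, I1 all integral)

b5 →J3  (Se1 fixes effort; stroke away)
b2 →J2  (J3 effort already set via bond 5)
b4 →I1  (J3 effort already set via bond 5)
b1 →GY1  (J2 needs exactly one f-in)
b0 →GY1  (GY1 both-in/both-out from 1)
b3 →J1  (J1 needs exactly one e-in)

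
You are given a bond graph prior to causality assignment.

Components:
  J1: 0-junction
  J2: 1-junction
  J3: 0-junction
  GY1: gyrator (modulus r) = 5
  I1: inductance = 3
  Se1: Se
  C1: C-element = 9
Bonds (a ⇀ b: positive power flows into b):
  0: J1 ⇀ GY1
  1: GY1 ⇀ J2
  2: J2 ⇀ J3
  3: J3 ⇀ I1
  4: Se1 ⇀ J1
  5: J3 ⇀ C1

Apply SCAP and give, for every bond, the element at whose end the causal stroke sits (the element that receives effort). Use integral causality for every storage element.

β4 stroke at J1  (Se1: effort source, stroke at far end)
β0 stroke at GY1  (common-e at J1 fixed by 4)
β1 stroke at GY1  (through GY1, causality inverts; strokes same side of GY1)
β2 stroke at J2  (J2 flow already set via bond 1)
β3 stroke at I1  (I1 integral (f out))
β5 stroke at J3  (closing 0-jn rule on J3)

β0 stroke→GY1
β1 stroke→GY1
β2 stroke→J2
β3 stroke→I1
β4 stroke→J1
β5 stroke→J3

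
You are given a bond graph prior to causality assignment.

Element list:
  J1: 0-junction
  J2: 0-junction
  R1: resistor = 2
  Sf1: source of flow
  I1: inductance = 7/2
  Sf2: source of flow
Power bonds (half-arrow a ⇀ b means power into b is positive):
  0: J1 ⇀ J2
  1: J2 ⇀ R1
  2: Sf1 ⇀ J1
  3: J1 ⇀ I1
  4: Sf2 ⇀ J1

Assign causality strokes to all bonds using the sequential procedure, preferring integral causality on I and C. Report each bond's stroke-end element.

#0 |J1
#1 |J2
#2 |Sf1
#3 |I1
#4 |Sf2

bond 2 →Sf1  (source Sf1 imposes f)
bond 4 →Sf2  (Sf2 fixes flow; stroke at Sf2)
bond 3 →I1  (I1: I, integral causality)
bond 0 →J1  (J1: last free bond brings effort in)
bond 1 →J2  (J2 needs exactly one e-in)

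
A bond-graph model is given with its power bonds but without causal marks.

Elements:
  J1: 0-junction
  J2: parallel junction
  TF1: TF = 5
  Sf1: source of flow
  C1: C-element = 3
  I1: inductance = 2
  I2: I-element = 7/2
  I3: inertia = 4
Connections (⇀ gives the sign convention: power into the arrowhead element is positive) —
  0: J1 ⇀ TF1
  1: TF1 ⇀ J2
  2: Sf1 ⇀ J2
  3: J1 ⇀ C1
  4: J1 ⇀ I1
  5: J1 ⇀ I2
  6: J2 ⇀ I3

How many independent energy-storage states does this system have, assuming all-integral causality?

#2 stroke→Sf1  (Sf1 fixes flow; stroke at Sf1)
#3 stroke→J1  (C1 integral (e out))
#0 stroke→TF1  (J1: bond 3 brought effort, rest push out)
#4 stroke→I1  (J1: bond 3 brought effort, rest push out)
#5 stroke→I2  (J1: bond 3 brought effort, rest push out)
#1 stroke→J2  (through TF1, causality passes straight; one stroke at TF1)
#6 stroke→I3  (J2: bond 1 brought effort, rest push out)

4  (C1, I1, I2, I3 all integral)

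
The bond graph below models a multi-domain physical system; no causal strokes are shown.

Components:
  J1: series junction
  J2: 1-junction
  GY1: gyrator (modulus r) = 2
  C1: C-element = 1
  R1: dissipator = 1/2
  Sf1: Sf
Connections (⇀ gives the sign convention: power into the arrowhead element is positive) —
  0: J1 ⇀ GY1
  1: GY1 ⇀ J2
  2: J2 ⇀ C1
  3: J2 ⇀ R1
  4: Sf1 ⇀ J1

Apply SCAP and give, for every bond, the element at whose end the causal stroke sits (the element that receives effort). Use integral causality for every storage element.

bond 4 →Sf1  (Sf1 fixes flow; stroke at Sf1)
bond 0 →J1  (J1: bond 4 brought flow, rest push out)
bond 1 →J2  (through GY1, causality inverts; strokes same side of GY1)
bond 2 →J2  (C1: C, integral causality)
bond 3 →R1  (closing 1-jn rule on J2)

#0 →J1
#1 →J2
#2 →J2
#3 →R1
#4 →Sf1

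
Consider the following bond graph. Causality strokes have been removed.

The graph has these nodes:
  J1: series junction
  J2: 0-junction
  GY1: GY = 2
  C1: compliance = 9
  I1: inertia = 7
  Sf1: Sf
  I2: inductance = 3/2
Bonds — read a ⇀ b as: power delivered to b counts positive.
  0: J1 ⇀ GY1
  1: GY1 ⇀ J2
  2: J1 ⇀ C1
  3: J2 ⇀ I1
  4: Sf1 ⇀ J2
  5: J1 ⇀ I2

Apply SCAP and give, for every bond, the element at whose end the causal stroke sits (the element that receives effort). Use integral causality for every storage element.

#4 →Sf1  (Sf1: flow source, stroke at near end)
#2 →J1  (C1: C, integral causality)
#3 →I1  (I1 outputs flow p/I1)
#1 →J2  (J2: last free bond brings effort in)
#0 →J1  (GY GY1: same side as bond 1)
#5 →I2  (J1 needs exactly one f-in)

b0 |J1
b1 |J2
b2 |J1
b3 |I1
b4 |Sf1
b5 |I2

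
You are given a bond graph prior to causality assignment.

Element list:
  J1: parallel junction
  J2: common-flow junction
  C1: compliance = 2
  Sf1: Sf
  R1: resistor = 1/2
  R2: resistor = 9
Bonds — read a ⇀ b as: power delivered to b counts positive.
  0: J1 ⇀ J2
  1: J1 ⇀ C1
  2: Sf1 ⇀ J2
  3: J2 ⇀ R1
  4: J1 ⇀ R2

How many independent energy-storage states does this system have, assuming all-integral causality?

1  (C1 all integral)

b2 |Sf1  (Sf1: flow source, stroke at near end)
b0 |J2  (common-f at J2 fixed by 2)
b3 |J2  (common-f at J2 fixed by 2)
b1 |J1  (C1 outputs effort q/C1)
b4 |R2  (J1: bond 1 brought effort, rest push out)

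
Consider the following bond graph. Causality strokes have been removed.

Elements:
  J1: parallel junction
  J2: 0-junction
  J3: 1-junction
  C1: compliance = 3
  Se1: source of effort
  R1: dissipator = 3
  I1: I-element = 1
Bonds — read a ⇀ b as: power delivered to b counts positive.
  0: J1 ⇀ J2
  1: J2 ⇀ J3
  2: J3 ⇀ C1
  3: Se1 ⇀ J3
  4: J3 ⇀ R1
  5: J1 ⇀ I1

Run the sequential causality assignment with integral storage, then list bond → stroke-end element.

bond 3 |J3  (Se1 (Se) sets effort on bond)
bond 2 |J3  (C1: C, integral causality)
bond 5 |I1  (I1 outputs flow p/I1)
bond 0 |J1  (closing 0-jn rule on J1)
bond 1 |J2  (J2 needs exactly one e-in)
bond 4 |J3  (J3 flow already set via bond 1)

β0 stroke at J1
β1 stroke at J2
β2 stroke at J3
β3 stroke at J3
β4 stroke at J3
β5 stroke at I1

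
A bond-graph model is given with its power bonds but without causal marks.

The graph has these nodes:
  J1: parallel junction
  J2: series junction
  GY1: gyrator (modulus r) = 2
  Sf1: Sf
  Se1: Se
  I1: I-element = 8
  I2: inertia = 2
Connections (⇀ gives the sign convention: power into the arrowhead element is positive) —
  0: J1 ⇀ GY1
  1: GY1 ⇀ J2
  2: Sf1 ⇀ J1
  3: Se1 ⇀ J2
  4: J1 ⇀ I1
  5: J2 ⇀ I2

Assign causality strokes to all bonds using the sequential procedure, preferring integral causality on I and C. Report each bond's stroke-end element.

bond 2 →Sf1  (source Sf1 imposes f)
bond 3 →J2  (Se1 fixes effort; stroke away)
bond 4 →I1  (I1: I, integral causality)
bond 0 →J1  (J1: last free bond brings effort in)
bond 1 →J2  (GY1 both-in/both-out from 0)
bond 5 →I2  (only one flow-in slot at J2)

#0 stroke at J1
#1 stroke at J2
#2 stroke at Sf1
#3 stroke at J2
#4 stroke at I1
#5 stroke at I2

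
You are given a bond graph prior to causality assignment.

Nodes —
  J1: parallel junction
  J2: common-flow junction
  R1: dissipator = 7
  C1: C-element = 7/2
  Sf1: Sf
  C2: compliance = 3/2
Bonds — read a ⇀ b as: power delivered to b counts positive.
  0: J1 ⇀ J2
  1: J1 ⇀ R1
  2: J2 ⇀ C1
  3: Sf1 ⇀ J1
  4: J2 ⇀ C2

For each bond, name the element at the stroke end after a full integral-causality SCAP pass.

β3 |Sf1  (source Sf1 imposes f)
β2 |J2  (prefer integral on C1)
β4 |J2  (C2 integral (e out))
β0 |J1  (J2 needs exactly one f-in)
β1 |R1  (common-e at J1 fixed by 0)

β0 stroke at J1
β1 stroke at R1
β2 stroke at J2
β3 stroke at Sf1
β4 stroke at J2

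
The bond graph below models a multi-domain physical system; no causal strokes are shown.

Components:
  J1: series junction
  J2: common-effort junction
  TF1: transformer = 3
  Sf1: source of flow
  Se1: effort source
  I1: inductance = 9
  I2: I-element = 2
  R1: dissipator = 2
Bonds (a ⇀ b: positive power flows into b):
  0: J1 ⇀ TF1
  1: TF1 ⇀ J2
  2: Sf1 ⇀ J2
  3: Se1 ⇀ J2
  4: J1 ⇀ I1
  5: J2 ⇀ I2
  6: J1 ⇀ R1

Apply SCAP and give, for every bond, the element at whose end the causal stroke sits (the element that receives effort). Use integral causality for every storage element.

b2 →Sf1  (source Sf1 imposes f)
b3 →J2  (Se1 (Se) sets effort on bond)
b1 →TF1  (J2 effort already set via bond 3)
b5 →I2  (0-jn J2 has e-setter on 3)
b0 →J1  (TF TF1: opposite of bond 1)
b4 →I1  (I1 outputs flow p/I1)
b6 →J1  (common-f at J1 fixed by 4)

bond 0 |J1
bond 1 |TF1
bond 2 |Sf1
bond 3 |J2
bond 4 |I1
bond 5 |I2
bond 6 |J1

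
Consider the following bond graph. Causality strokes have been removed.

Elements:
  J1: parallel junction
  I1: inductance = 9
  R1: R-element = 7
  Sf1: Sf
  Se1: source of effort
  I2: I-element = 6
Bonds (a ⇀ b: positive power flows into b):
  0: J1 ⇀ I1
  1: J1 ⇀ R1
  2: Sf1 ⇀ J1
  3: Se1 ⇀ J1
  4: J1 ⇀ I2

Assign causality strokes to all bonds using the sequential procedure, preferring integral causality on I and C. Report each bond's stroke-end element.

bond 0 stroke→I1
bond 1 stroke→R1
bond 2 stroke→Sf1
bond 3 stroke→J1
bond 4 stroke→I2

b2 stroke at Sf1  (Sf1 (Sf) sets flow on bond)
b3 stroke at J1  (source Se1 imposes e)
b0 stroke at I1  (common-e at J1 fixed by 3)
b1 stroke at R1  (common-e at J1 fixed by 3)
b4 stroke at I2  (0-jn J1 has e-setter on 3)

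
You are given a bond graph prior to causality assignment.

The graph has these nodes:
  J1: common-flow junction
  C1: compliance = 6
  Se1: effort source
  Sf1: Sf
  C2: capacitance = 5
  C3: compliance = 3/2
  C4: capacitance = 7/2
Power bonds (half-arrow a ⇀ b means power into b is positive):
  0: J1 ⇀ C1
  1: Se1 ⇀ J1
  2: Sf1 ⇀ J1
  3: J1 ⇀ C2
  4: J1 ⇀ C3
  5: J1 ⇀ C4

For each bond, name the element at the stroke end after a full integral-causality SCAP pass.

bond 0 stroke→J1
bond 1 stroke→J1
bond 2 stroke→Sf1
bond 3 stroke→J1
bond 4 stroke→J1
bond 5 stroke→J1

b1 stroke at J1  (Se1 (Se) sets effort on bond)
b2 stroke at Sf1  (source Sf1 imposes f)
b0 stroke at J1  (common-f at J1 fixed by 2)
b3 stroke at J1  (1-jn J1 has f-setter on 2)
b4 stroke at J1  (J1: bond 2 brought flow, rest push out)
b5 stroke at J1  (common-f at J1 fixed by 2)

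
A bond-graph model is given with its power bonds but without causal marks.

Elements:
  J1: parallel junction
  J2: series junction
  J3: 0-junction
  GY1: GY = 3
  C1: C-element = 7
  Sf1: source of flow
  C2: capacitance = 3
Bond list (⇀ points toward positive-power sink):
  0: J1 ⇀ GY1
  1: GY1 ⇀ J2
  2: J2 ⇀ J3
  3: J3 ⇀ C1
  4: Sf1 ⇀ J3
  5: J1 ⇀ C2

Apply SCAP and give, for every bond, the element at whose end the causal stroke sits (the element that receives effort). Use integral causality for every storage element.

#4 →Sf1  (Sf1 (Sf) sets flow on bond)
#3 →J3  (C1: C, integral causality)
#2 →J2  (0-jn J3 has e-setter on 3)
#1 →GY1  (J2 needs exactly one f-in)
#0 →GY1  (GY GY1: same side as bond 1)
#5 →J1  (closing 0-jn rule on J1)

#0 →GY1
#1 →GY1
#2 →J2
#3 →J3
#4 →Sf1
#5 →J1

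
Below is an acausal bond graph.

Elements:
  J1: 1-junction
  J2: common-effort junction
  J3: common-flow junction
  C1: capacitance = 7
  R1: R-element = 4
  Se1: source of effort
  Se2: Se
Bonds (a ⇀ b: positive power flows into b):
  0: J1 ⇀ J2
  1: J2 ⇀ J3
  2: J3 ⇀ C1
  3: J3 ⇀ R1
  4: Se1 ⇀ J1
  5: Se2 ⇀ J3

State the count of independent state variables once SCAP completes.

1  (C1 all integral)

bond 4 →J1  (Se1 fixes effort; stroke away)
bond 5 →J3  (source Se2 imposes e)
bond 0 →J2  (closing 1-jn rule on J1)
bond 1 →J3  (J2 effort already set via bond 0)
bond 2 →J3  (C1 integral (e out))
bond 3 →R1  (J3 needs exactly one f-in)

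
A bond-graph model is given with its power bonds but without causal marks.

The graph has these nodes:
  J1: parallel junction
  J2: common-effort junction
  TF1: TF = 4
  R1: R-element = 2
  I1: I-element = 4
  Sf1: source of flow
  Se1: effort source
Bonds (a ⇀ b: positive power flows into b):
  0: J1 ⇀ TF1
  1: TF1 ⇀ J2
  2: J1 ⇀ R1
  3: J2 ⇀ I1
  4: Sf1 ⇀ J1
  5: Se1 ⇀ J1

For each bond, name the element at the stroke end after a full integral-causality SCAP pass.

β4 stroke at Sf1  (Sf1: flow source, stroke at near end)
β5 stroke at J1  (source Se1 imposes e)
β0 stroke at TF1  (J1 effort already set via bond 5)
β2 stroke at R1  (J1: bond 5 brought effort, rest push out)
β1 stroke at J2  (TF TF1: opposite of bond 0)
β3 stroke at I1  (0-jn J2 has e-setter on 1)

#0 stroke→TF1
#1 stroke→J2
#2 stroke→R1
#3 stroke→I1
#4 stroke→Sf1
#5 stroke→J1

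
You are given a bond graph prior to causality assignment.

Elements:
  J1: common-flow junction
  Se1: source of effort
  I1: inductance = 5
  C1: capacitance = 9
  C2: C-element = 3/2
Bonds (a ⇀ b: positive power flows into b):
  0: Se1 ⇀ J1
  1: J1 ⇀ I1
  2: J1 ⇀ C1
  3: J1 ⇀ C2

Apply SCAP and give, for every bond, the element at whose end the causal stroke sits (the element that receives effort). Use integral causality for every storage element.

b0 →J1
b1 →I1
b2 →J1
b3 →J1

b0 stroke at J1  (Se1 (Se) sets effort on bond)
b1 stroke at I1  (I1 integral (f out))
b2 stroke at J1  (1-jn J1 has f-setter on 1)
b3 stroke at J1  (J1: bond 1 brought flow, rest push out)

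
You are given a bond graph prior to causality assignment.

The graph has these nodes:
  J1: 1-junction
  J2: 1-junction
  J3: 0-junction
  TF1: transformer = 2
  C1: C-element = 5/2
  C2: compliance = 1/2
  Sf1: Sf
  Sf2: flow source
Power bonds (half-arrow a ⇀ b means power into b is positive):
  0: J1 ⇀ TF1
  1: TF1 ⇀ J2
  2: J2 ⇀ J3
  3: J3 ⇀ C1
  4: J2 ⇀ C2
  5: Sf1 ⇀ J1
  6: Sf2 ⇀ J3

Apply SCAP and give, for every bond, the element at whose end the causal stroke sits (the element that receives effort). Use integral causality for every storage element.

β5 stroke at Sf1  (source Sf1 imposes f)
β6 stroke at Sf2  (Sf2: flow source, stroke at near end)
β0 stroke at J1  (J1 flow already set via bond 5)
β1 stroke at TF1  (through TF1, causality passes straight; one stroke at TF1)
β2 stroke at J2  (1-jn J2 has f-setter on 1)
β4 stroke at J2  (J2 flow already set via bond 1)
β3 stroke at J3  (only one effort-in slot at J3)

#0 |J1
#1 |TF1
#2 |J2
#3 |J3
#4 |J2
#5 |Sf1
#6 |Sf2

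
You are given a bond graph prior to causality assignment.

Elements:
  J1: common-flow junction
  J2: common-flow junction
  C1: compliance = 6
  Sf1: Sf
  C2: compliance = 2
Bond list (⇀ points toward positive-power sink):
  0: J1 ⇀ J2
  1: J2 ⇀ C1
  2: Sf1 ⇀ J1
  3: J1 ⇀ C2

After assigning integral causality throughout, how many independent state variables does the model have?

b2 stroke→Sf1  (Sf1 (Sf) sets flow on bond)
b0 stroke→J1  (J1 flow already set via bond 2)
b3 stroke→J1  (J1 flow already set via bond 2)
b1 stroke→J2  (1-jn J2 has f-setter on 0)

2  (C1, C2 all integral)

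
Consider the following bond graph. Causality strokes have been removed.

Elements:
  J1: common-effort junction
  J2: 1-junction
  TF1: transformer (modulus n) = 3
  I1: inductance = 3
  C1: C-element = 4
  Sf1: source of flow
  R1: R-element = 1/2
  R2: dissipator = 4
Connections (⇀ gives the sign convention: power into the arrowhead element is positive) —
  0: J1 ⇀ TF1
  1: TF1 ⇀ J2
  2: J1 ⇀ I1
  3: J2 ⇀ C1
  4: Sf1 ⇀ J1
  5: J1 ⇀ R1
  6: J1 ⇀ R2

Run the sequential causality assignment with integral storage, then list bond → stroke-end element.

β4 stroke→Sf1  (Sf1: flow source, stroke at near end)
β2 stroke→I1  (prefer integral on I1)
β3 stroke→J2  (C1: C, integral causality)
β1 stroke→TF1  (only one flow-in slot at J2)
β0 stroke→J1  (TF1: transformer flips bond 1)
β5 stroke→R1  (J1: bond 0 brought effort, rest push out)
β6 stroke→R2  (common-e at J1 fixed by 0)

#0 stroke→J1
#1 stroke→TF1
#2 stroke→I1
#3 stroke→J2
#4 stroke→Sf1
#5 stroke→R1
#6 stroke→R2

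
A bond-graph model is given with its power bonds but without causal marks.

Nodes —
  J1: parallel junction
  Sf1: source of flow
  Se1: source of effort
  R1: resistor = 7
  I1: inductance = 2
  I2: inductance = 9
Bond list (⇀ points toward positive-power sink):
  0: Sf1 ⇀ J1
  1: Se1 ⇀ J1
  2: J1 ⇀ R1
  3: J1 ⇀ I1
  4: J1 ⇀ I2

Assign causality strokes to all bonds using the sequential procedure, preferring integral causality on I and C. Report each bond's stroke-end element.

#0 stroke→Sf1  (Sf1 (Sf) sets flow on bond)
#1 stroke→J1  (source Se1 imposes e)
#2 stroke→R1  (common-e at J1 fixed by 1)
#3 stroke→I1  (common-e at J1 fixed by 1)
#4 stroke→I2  (J1: bond 1 brought effort, rest push out)

b0 →Sf1
b1 →J1
b2 →R1
b3 →I1
b4 →I2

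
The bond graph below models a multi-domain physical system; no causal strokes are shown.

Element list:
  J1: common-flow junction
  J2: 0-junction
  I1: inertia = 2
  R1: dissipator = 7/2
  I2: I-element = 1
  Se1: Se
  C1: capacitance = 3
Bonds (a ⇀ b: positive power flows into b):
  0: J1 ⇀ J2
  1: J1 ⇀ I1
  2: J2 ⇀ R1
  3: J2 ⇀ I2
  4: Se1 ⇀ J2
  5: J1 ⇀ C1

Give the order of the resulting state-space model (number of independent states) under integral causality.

bond 4 stroke at J2  (source Se1 imposes e)
bond 0 stroke at J1  (J2: bond 4 brought effort, rest push out)
bond 2 stroke at R1  (J2 effort already set via bond 4)
bond 3 stroke at I2  (J2: bond 4 brought effort, rest push out)
bond 1 stroke at I1  (I1 integral (f out))
bond 5 stroke at J1  (J1: bond 1 brought flow, rest push out)

3  (C1, I1, I2 all integral)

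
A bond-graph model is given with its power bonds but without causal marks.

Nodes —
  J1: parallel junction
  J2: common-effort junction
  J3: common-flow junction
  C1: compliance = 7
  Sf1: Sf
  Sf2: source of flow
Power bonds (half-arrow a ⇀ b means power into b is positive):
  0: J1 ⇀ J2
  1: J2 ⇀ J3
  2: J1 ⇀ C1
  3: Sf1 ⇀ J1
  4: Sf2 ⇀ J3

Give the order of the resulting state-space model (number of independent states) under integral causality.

1  (C1 all integral)

#3 stroke→Sf1  (Sf1: flow source, stroke at near end)
#4 stroke→Sf2  (Sf2 (Sf) sets flow on bond)
#1 stroke→J3  (1-jn J3 has f-setter on 4)
#0 stroke→J2  (only one effort-in slot at J2)
#2 stroke→J1  (closing 0-jn rule on J1)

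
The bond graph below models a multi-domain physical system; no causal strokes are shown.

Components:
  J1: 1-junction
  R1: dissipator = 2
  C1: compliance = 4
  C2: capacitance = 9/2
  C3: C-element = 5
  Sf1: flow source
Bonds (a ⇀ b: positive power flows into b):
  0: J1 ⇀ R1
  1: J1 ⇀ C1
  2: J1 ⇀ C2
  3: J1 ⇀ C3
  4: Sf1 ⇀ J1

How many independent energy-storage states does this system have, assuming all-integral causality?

β4 |Sf1  (source Sf1 imposes f)
β0 |J1  (J1 flow already set via bond 4)
β1 |J1  (common-f at J1 fixed by 4)
β2 |J1  (J1 flow already set via bond 4)
β3 |J1  (J1: bond 4 brought flow, rest push out)

3  (C1, C2, C3 all integral)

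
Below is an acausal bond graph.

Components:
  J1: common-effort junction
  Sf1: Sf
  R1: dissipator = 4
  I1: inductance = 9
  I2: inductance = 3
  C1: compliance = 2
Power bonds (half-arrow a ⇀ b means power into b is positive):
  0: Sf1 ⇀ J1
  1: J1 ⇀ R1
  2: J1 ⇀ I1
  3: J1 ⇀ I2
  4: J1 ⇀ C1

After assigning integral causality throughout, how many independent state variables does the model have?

bond 0 stroke at Sf1  (Sf1: flow source, stroke at near end)
bond 2 stroke at I1  (prefer integral on I1)
bond 3 stroke at I2  (I2: I, integral causality)
bond 4 stroke at J1  (prefer integral on C1)
bond 1 stroke at R1  (J1 effort already set via bond 4)

3  (C1, I1, I2 all integral)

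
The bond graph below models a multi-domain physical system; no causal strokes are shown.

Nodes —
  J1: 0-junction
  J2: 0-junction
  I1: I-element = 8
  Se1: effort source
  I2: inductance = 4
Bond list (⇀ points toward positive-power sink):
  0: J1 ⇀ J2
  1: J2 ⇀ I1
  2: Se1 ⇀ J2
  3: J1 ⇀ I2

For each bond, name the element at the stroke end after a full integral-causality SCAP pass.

β0 →J1
β1 →I1
β2 →J2
β3 →I2

#2 stroke→J2  (Se1 fixes effort; stroke away)
#0 stroke→J1  (common-e at J2 fixed by 2)
#1 stroke→I1  (J2: bond 2 brought effort, rest push out)
#3 stroke→I2  (0-jn J1 has e-setter on 0)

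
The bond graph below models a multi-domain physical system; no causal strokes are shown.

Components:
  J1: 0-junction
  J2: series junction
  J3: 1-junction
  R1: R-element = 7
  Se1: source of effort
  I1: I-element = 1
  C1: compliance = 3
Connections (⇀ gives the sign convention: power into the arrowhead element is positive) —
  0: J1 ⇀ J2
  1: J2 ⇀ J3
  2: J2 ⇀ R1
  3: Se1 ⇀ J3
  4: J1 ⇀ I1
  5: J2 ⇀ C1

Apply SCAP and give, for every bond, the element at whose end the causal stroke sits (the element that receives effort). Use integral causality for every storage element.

β0 |J1
β1 |J2
β2 |J2
β3 |J3
β4 |I1
β5 |J2

b3 stroke at J3  (Se1: effort source, stroke at far end)
b1 stroke at J2  (J3: last free bond brings flow in)
b4 stroke at I1  (I1 outputs flow p/I1)
b0 stroke at J1  (closing 0-jn rule on J1)
b2 stroke at J2  (1-jn J2 has f-setter on 0)
b5 stroke at J2  (J2 flow already set via bond 0)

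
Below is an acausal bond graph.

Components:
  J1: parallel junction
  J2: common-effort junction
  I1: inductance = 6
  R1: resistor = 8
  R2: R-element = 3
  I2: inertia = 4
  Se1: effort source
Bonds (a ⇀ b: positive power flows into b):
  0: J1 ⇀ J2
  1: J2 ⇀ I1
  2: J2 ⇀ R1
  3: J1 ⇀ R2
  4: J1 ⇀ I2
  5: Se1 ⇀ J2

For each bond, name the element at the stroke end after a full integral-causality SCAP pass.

bond 0 stroke at J1
bond 1 stroke at I1
bond 2 stroke at R1
bond 3 stroke at R2
bond 4 stroke at I2
bond 5 stroke at J2

#5 |J2  (Se1: effort source, stroke at far end)
#0 |J1  (J2 effort already set via bond 5)
#1 |I1  (common-e at J2 fixed by 5)
#2 |R1  (J2: bond 5 brought effort, rest push out)
#3 |R2  (J1: bond 0 brought effort, rest push out)
#4 |I2  (0-jn J1 has e-setter on 0)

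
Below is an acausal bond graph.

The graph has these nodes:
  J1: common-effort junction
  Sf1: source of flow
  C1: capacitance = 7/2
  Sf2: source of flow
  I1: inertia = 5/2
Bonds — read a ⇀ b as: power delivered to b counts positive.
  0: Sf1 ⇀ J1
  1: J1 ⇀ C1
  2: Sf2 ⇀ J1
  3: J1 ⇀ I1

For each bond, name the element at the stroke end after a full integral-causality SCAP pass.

β0 stroke→Sf1  (Sf1 (Sf) sets flow on bond)
β2 stroke→Sf2  (Sf2 (Sf) sets flow on bond)
β1 stroke→J1  (C1: C, integral causality)
β3 stroke→I1  (J1 effort already set via bond 1)

#0 →Sf1
#1 →J1
#2 →Sf2
#3 →I1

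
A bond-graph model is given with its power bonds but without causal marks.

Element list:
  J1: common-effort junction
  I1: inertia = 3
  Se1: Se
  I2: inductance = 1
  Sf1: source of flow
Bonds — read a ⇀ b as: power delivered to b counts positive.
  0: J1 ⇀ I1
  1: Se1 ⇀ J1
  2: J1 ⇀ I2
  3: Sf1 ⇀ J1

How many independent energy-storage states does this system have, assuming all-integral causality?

b1 stroke at J1  (Se1: effort source, stroke at far end)
b3 stroke at Sf1  (Sf1 (Sf) sets flow on bond)
b0 stroke at I1  (0-jn J1 has e-setter on 1)
b2 stroke at I2  (0-jn J1 has e-setter on 1)

2  (I1, I2 all integral)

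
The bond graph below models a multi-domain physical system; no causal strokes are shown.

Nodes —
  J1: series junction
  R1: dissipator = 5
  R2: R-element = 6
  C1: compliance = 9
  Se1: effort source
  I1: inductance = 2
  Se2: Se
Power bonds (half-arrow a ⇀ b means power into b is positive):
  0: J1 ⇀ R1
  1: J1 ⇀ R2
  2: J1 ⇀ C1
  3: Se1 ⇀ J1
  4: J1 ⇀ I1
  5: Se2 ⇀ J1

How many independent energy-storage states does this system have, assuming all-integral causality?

2  (C1, I1 all integral)

b3 stroke→J1  (Se1: effort source, stroke at far end)
b5 stroke→J1  (Se2 fixes effort; stroke away)
b2 stroke→J1  (C1: C, integral causality)
b4 stroke→I1  (I1 integral (f out))
b0 stroke→J1  (J1 flow already set via bond 4)
b1 stroke→J1  (common-f at J1 fixed by 4)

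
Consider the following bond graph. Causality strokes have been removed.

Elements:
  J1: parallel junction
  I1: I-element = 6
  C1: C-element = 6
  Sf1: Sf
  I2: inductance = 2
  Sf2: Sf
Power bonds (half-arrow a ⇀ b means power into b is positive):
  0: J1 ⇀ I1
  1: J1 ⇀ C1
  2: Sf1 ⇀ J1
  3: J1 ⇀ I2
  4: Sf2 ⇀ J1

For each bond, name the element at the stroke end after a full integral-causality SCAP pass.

#2 stroke at Sf1  (Sf1 (Sf) sets flow on bond)
#4 stroke at Sf2  (Sf2 (Sf) sets flow on bond)
#0 stroke at I1  (prefer integral on I1)
#1 stroke at J1  (C1 outputs effort q/C1)
#3 stroke at I2  (J1 effort already set via bond 1)

b0 stroke→I1
b1 stroke→J1
b2 stroke→Sf1
b3 stroke→I2
b4 stroke→Sf2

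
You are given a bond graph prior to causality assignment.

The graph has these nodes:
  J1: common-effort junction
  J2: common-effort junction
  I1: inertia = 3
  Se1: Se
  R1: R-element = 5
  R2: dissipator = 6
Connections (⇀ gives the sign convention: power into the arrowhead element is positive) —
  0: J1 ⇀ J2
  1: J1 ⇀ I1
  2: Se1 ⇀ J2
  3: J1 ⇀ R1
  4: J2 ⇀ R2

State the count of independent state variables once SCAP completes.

1  (I1 all integral)

β2 stroke at J2  (Se1: effort source, stroke at far end)
β0 stroke at J1  (J2 effort already set via bond 2)
β4 stroke at R2  (0-jn J2 has e-setter on 2)
β1 stroke at I1  (J1 effort already set via bond 0)
β3 stroke at R1  (J1 effort already set via bond 0)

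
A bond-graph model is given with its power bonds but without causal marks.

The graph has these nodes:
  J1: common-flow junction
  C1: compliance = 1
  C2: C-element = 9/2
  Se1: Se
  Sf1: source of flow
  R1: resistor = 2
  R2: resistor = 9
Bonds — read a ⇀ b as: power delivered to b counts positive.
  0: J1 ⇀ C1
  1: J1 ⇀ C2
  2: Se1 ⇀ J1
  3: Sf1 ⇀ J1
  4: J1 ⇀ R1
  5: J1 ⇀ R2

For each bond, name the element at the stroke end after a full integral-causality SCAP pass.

β0 stroke at J1
β1 stroke at J1
β2 stroke at J1
β3 stroke at Sf1
β4 stroke at J1
β5 stroke at J1

bond 2 |J1  (Se1: effort source, stroke at far end)
bond 3 |Sf1  (Sf1 fixes flow; stroke at Sf1)
bond 0 |J1  (common-f at J1 fixed by 3)
bond 1 |J1  (J1 flow already set via bond 3)
bond 4 |J1  (J1: bond 3 brought flow, rest push out)
bond 5 |J1  (1-jn J1 has f-setter on 3)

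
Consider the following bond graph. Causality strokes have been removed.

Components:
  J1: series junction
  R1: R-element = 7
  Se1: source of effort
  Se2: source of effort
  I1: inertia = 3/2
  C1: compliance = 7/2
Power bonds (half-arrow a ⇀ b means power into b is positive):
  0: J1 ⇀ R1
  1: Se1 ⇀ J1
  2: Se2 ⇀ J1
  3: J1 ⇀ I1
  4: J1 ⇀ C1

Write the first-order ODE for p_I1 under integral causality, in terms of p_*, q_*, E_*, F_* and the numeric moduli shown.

dp_I1/dt = E_Se1 + E_Se2 - 14*p_I1/3 - 2*q_C1/7

bond 1 |J1  (source Se1 imposes e)
bond 2 |J1  (Se2 (Se) sets effort on bond)
bond 3 |I1  (I1: I, integral causality)
bond 0 |J1  (J1 flow already set via bond 3)
bond 4 |J1  (common-f at J1 fixed by 3)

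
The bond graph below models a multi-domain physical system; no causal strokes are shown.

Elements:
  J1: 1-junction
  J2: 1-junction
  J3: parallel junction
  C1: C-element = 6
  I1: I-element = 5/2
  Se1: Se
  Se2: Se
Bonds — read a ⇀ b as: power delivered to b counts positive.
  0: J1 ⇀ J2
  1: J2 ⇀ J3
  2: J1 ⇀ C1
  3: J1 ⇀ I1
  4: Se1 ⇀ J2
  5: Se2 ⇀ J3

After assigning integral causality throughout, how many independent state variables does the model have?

b4 →J2  (Se1 (Se) sets effort on bond)
b5 →J3  (Se2 (Se) sets effort on bond)
b1 →J2  (J3 effort already set via bond 5)
b0 →J1  (J2 needs exactly one f-in)
b2 →J1  (C1 outputs effort q/C1)
b3 →I1  (J1 needs exactly one f-in)

2  (C1, I1 all integral)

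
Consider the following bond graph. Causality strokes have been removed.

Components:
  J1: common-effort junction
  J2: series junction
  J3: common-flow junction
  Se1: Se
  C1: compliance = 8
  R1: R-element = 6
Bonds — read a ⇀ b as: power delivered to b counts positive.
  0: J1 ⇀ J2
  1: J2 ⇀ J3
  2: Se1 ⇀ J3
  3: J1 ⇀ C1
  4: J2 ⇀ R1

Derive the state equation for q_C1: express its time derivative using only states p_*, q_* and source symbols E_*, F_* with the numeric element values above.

dq_C1/dt = -E_Se1/6 - q_C1/48

#2 →J3  (Se1: effort source, stroke at far end)
#1 →J2  (only one flow-in slot at J3)
#3 →J1  (C1 integral (e out))
#0 →J2  (J1 effort already set via bond 3)
#4 →R1  (J2: last free bond brings flow in)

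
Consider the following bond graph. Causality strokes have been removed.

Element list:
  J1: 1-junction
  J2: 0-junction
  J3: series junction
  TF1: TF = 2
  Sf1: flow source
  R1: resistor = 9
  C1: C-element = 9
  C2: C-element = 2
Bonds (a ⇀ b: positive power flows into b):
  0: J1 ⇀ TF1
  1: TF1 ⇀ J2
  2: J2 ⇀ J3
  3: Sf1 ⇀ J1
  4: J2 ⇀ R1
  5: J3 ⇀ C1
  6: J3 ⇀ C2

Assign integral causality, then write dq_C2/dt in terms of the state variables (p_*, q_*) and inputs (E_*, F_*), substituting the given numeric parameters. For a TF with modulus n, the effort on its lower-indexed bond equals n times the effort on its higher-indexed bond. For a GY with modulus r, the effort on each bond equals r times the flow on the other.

dq_C2/dt = 2*F_Sf1 - q_C1/81 - q_C2/18

β3 →Sf1  (Sf1: flow source, stroke at near end)
β0 →J1  (common-f at J1 fixed by 3)
β1 →TF1  (TF1 one-in-one-out from 0)
β5 →J3  (C1: C, integral causality)
β6 →J3  (C2 integral (e out))
β2 →J2  (only one flow-in slot at J3)
β4 →R1  (common-e at J2 fixed by 2)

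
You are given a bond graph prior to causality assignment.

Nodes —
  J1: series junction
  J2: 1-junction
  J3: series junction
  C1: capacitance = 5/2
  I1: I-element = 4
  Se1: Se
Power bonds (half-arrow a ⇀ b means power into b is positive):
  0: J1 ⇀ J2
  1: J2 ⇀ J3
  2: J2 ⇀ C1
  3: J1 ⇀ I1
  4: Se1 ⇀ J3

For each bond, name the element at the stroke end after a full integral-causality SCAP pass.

b0 |J1
b1 |J2
b2 |J2
b3 |I1
b4 |J3

bond 4 stroke→J3  (Se1: effort source, stroke at far end)
bond 1 stroke→J2  (closing 1-jn rule on J3)
bond 2 stroke→J2  (C1 outputs effort q/C1)
bond 0 stroke→J1  (J2: last free bond brings flow in)
bond 3 stroke→I1  (only one flow-in slot at J1)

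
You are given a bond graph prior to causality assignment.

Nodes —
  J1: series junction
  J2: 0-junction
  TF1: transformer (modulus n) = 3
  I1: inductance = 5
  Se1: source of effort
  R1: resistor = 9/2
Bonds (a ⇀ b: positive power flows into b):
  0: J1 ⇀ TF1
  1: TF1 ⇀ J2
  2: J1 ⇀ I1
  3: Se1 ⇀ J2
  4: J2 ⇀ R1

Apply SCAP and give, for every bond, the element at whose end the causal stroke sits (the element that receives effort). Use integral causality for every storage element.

β3 →J2  (source Se1 imposes e)
β1 →TF1  (J2 effort already set via bond 3)
β4 →R1  (0-jn J2 has e-setter on 3)
β0 →J1  (through TF1, causality passes straight; one stroke at TF1)
β2 →I1  (J1: last free bond brings flow in)

β0 |J1
β1 |TF1
β2 |I1
β3 |J2
β4 |R1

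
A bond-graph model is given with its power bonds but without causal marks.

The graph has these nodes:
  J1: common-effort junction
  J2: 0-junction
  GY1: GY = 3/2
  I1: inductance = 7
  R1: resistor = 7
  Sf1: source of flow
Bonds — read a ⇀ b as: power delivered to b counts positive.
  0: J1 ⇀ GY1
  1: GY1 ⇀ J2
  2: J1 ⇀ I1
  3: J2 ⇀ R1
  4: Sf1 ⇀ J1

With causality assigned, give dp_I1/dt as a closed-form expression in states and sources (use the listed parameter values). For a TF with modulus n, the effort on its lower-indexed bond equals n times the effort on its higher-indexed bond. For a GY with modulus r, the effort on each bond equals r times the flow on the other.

dp_I1/dt = 9*F_Sf1/28 - 9*p_I1/196

bond 4 stroke→Sf1  (source Sf1 imposes f)
bond 2 stroke→I1  (prefer integral on I1)
bond 0 stroke→J1  (closing 0-jn rule on J1)
bond 1 stroke→J2  (GY1 both-in/both-out from 0)
bond 3 stroke→R1  (J2: bond 1 brought effort, rest push out)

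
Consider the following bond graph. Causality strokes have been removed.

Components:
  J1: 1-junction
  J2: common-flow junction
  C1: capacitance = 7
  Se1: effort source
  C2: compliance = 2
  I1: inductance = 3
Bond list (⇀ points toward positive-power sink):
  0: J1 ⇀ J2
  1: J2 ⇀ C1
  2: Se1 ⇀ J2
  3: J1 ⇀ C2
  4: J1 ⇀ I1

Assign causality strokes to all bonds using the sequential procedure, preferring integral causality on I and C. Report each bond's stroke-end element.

#2 stroke→J2  (Se1 (Se) sets effort on bond)
#1 stroke→J2  (C1 integral (e out))
#0 stroke→J1  (only one flow-in slot at J2)
#3 stroke→J1  (C2: C, integral causality)
#4 stroke→I1  (closing 1-jn rule on J1)

bond 0 →J1
bond 1 →J2
bond 2 →J2
bond 3 →J1
bond 4 →I1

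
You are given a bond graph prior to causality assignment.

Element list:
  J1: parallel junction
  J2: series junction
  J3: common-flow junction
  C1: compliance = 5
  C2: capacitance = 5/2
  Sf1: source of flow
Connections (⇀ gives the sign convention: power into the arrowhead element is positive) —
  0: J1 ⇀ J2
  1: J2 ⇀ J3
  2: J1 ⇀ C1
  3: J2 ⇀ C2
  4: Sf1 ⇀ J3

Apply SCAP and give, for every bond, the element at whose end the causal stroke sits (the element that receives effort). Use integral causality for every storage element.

β4 stroke at Sf1  (Sf1 (Sf) sets flow on bond)
β1 stroke at J3  (J3 flow already set via bond 4)
β0 stroke at J2  (J2 flow already set via bond 1)
β3 stroke at J2  (J2: bond 1 brought flow, rest push out)
β2 stroke at J1  (J1: last free bond brings effort in)

β0 stroke at J2
β1 stroke at J3
β2 stroke at J1
β3 stroke at J2
β4 stroke at Sf1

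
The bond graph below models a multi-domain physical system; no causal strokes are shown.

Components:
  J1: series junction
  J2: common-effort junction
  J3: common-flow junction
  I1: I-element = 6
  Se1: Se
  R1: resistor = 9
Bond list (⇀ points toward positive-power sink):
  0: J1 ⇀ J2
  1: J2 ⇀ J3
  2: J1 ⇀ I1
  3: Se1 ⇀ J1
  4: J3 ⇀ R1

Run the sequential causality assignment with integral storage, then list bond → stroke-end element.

β3 stroke→J1  (Se1 fixes effort; stroke away)
β2 stroke→I1  (prefer integral on I1)
β0 stroke→J1  (common-f at J1 fixed by 2)
β1 stroke→J2  (only one effort-in slot at J2)
β4 stroke→J3  (1-jn J3 has f-setter on 1)

#0 →J1
#1 →J2
#2 →I1
#3 →J1
#4 →J3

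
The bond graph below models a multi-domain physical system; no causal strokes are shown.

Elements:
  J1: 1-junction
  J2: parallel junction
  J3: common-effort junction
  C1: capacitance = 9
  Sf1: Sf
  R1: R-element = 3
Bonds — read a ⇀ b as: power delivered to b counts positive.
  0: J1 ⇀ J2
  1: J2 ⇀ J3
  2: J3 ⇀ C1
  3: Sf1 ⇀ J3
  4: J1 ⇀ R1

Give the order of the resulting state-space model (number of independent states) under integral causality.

1  (C1 all integral)

bond 3 |Sf1  (Sf1 fixes flow; stroke at Sf1)
bond 2 |J3  (prefer integral on C1)
bond 1 |J2  (common-e at J3 fixed by 2)
bond 0 |J1  (J2 effort already set via bond 1)
bond 4 |R1  (closing 1-jn rule on J1)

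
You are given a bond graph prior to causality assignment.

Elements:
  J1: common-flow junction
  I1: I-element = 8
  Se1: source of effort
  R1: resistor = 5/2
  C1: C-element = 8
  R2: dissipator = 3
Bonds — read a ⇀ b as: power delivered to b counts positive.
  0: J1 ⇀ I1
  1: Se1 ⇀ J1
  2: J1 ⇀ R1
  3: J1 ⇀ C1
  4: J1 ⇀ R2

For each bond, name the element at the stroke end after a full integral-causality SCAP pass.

b1 →J1  (source Se1 imposes e)
b0 →I1  (I1 integral (f out))
b2 →J1  (common-f at J1 fixed by 0)
b3 →J1  (common-f at J1 fixed by 0)
b4 →J1  (J1 flow already set via bond 0)

b0 stroke at I1
b1 stroke at J1
b2 stroke at J1
b3 stroke at J1
b4 stroke at J1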